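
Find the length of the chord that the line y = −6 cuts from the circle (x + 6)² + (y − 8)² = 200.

Express y = −6 and substitute into the circle:
x² + 12x + 32 = 0
x = −4 or x = −8, giving (−4, −6) and (−8, −6).
|(−4, −6) − (−8, −6)| = √((4)² + (0)²) = 4.

4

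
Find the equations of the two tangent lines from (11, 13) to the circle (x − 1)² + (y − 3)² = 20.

2x − y = 9 and x − 2y = −15

A line y − (13) = m(x − (11)) is tangent when its distance from (1, 3) is 2√5:
[m·(−10) − (−10)]² = 20(m² + 1)
2m² − 5m + 2 = 0, so m = 2 or m = 1/2.
Through (11, 13) these give 2x − y = 9 and x − 2y = −15.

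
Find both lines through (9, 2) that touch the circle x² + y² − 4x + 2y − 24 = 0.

Write the tangent as mx − y + (2 − m·(9)) = 0 and set its distance from the centre to √29:
(−7m − (−3))² = 29(m² + 1)
10m² − 21m − 10 = 0, so m = −2/5 or m = 5/2.
Through (9, 2) these give 2x + 5y = 28 and 5x − 2y = 41.

2x + 5y = 28 and 5x − 2y = 41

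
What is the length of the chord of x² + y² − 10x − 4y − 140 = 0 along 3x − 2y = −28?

4√13

Express y = (28 + 3x)/2 and substitute into the circle:
13x² + 104x = 0  ⟹  x² + 8x = 0
x = 0 or x = −8, giving (0, 14) and (−8, 2).
|(0, 14) − (−8, 2)| = √((8)² + (12)²) = 4√13.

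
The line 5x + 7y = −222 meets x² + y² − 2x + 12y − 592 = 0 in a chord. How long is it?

3√74

From the line, y = (−222 − 5x)/7. Substituting:
74x² + 1702x + 1628 = 0  ⟹  x² + 23x + 22 = 0
x = −1 or x = −22, giving (−1, −31) and (−22, −16).
|(−1, −31) − (−22, −16)| = √((21)² + (−15)²) = 3√74.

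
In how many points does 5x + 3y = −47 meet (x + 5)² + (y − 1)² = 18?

0

Substituting the line into the circle gives 34x² + 590x + 2563 = 0.
Discriminant = (590)² − 4·34·(2563) = −468 < 0.
No real roots: the line does not meet the circle.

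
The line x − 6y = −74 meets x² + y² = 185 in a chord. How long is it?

Centre (0, 0), r² = 185. Perpendicular distance d from centre to line = |74| / √37 = 74/√37.
Chord = 2√(r² − d²) = 2·√(37) = 2√37.

2√37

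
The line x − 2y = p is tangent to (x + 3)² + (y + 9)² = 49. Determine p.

p = 15 ± 7√5

For a tangent, require d(centre, line) = r = 7.
|1·(−3) − 2·(−9) − p| / √5 = 7
|p − (15)| = 7√5.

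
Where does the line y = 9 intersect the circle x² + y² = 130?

From the line, y = 9. Substituting:
x² − 49 = 0
x = 7 or x = −7, giving (7, 9) and (−7, 9).

(−7, 9) and (7, 9)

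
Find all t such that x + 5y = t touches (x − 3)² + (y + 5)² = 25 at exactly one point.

t = −22 ± 5√26

Tangency holds when the distance from the centre (3, −5) to the line equals the radius 5:
|1·3 + 5·(−5) − t| / √26 = 5
|t − (−22)| = 5√26.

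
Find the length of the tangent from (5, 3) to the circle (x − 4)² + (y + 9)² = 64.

With centre O = (4, −9), |OP|² = 145 and r² = 64.
The tangent meets the radius at right angles, so tangent² = |PO|² − r² = 145 − 64 = 81.

9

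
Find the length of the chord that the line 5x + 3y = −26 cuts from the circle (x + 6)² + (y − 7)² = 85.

3√34

Centre (−6, 7), r² = 85. Perpendicular distance d from centre to line = |17| / √34 = 17/√34.
Chord = 2√(r² − d²) = 2·√(153/2) = 3√34.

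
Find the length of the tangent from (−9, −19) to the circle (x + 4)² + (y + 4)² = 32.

With centre O = (−4, −4), |OP|² = 250 and r² = 32.
By the tangent–radius right angle, tangent length = √(|PO|² − r²) = √218.

√218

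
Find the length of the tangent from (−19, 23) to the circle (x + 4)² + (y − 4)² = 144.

Centre (−4, 4), r² = 144. |PO|² = (−15)² + (19)² = 586.
The tangent meets the radius at right angles, so tangent² = |PO|² − r² = 586 − 144 = 442.

√442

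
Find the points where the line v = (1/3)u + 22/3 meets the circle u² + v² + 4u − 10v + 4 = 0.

(−7, 5) and (2, 8)

Express v = (22 + u)/3 and substitute into the circle:
10u² + 50u − 140 = 0  ⟹  u² + 5u − 14 = 0
u = 2 or u = −7, giving (2, 8) and (−7, 5).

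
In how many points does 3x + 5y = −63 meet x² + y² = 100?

0

Substituting the line into the circle gives 34x² + 378x + 1469 = 0.
Δ = 142884 − 199784 = −56900.
No real roots: the line does not meet the circle.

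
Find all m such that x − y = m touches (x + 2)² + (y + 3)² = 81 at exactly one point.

m = 1 ± 9√2

The line touches the circle iff its distance from (−2, −3) is 9:
|1·(−2) − 1·(−3) − m| / √2 = 9
|m − (1)| = 9√2.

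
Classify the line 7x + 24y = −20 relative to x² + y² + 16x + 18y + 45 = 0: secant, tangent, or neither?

neither

Substituting the line into the circle gives 625x² + 6472x + 17680 = 0.
Δ = 41886784 − 44200000 = −2313216.
No real roots: the line does not meet the circle.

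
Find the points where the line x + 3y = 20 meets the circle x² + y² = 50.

(−1, 7) and (5, 5)

Substitute y = (20 − x)/3:
10x² − 40x − 50 = 0  ⟹  x² − 4x − 5 = 0
x = 5 or x = −1, giving (5, 5) and (−1, 7).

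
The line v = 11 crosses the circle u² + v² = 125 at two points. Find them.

(−2, 11) and (2, 11)

Substitute v = 11:
u² − 4 = 0
u = 2 or u = −2, giving (2, 11) and (−2, 11).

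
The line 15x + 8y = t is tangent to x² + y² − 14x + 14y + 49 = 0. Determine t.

t = −70 or t = 168

Tangency holds when the distance from the centre (7, −7) to the line equals the radius 7:
|15·7 + 8·(−7) − t| / √289 = 7
|t − (49)| = 7·17, so t = 168 or t = −70.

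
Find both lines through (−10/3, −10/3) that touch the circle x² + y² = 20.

Let a tangent through (−10/3, −10/3) have slope m. Its distance from (0, 0) must equal 2√5:
[m·(10/3) − (10/3)]² = 20(m² + 1)
2m² + 5m + 2 = 0, so m = −2 or m = −1/2.
With m = −2: 2x + y = −10. With m = −1/2: x + 2y = −10.

2x + y = −10 and x + 2y = −10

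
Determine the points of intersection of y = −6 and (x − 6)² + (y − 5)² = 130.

(3, −6) and (9, −6)

Substitute y = −6:
x² − 12x + 27 = 0
x = 9 or x = 3, giving (9, −6) and (3, −6).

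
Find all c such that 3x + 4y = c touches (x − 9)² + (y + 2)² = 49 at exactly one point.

Tangency holds when the distance from the centre (9, −2) to the line equals the radius 7:
|3·9 + 4·(−2) − c| / √25 = 7
|c − (19)| = 7·5, so c = 54 or c = −16.

c = −16 or c = 54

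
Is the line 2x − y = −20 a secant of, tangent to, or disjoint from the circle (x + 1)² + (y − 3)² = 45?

Centre (−1, 3), r² = 45. Distance² from centre to line = (15)²/5 = 45.
Since d² = r², the line is tangent.

tangent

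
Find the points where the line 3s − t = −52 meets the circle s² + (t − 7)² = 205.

Substitute t = 3s + 52:
10s² + 270s + 1820 = 0  ⟹  s² + 27s + 182 = 0
s = −13 or s = −14, giving (−13, 13) and (−14, 10).

(−14, 10) and (−13, 13)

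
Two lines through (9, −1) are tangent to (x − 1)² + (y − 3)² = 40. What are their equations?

Write the tangent as mx − y + (−1 − m·(9)) = 0 and set its distance from the centre to 2√10:
(−8m − (4))² = 40(m² + 1)
3m² + 8m − 3 = 0, so m = 1/3 or m = −3.
Through (9, −1) these give x − 3y = 12 and 3x + y = 26.

x − 3y = 12 and 3x + y = 26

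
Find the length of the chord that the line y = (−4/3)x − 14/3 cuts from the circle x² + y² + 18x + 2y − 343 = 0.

40

The distance from (−9, −1) to the line is 25/√25, and r² = 425.
Half the chord is √(r² − d²) = √(400), so the full chord is 40.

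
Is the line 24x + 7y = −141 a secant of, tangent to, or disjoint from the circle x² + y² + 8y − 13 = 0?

secant

Centre (0, −4), r² = 29. Distance² from centre to line = (113)²/625 = 12769/625.
Since d² < r², the line cuts the circle twice.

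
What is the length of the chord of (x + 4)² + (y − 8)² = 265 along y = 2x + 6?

From the line, y = 2x + 6. Substituting:
5x² − 245 = 0  ⟹  x² − 49 = 0
x = 7 or x = −7, giving (7, 20) and (−7, −8).
|(7, 20) − (−7, −8)| = √((14)² + (28)²) = 14√5.

14√5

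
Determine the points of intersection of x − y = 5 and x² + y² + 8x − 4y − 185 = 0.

(−7, −12) and (10, 5)

Express y = x − 5 and substitute into the circle:
2x² − 6x − 140 = 0  ⟹  x² − 3x − 70 = 0
x = 10 or x = −7, giving (10, 5) and (−7, −12).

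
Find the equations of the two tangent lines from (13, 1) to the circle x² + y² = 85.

Let a tangent through (13, 1) have slope m. Its distance from (0, 0) must equal √85:
(−13m − (−1))² = 85(m² + 1)
42m² − 13m − 42 = 0, so m = −6/7 or m = 7/6.
With m = −6/7: 6x + 7y = 85. With m = 7/6: 7x − 6y = 85.

6x + 7y = 85 and 7x − 6y = 85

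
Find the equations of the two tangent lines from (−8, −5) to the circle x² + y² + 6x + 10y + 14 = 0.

2x − y = −11 and 2x + y = −21

Write the tangent as mx − y + (−5 − m·(−8)) = 0 and set its distance from the centre to 2√5:
(5m − (0))² = 20(m² + 1)
m² − 4 = 0, so m = 2 or m = −2.
Through (−8, −5) these give 2x − y = −11 and 2x + y = −21.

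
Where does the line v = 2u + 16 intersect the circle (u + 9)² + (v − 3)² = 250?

Substitute v = 2u + 16:
5u² + 70u = 0  ⟹  u² + 14u = 0
u = 0 or u = −14, giving (0, 16) and (−14, −12).

(−14, −12) and (0, 16)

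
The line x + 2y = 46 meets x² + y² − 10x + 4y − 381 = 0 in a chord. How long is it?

Substitute y = (46 − x)/2:
5x² − 140x + 960 = 0  ⟹  x² − 28x + 192 = 0
x = 16 or x = 12, giving (16, 15) and (12, 17).
Chord length = distance between (16, 15) and (12, 17) = √20 = 2√5.

2√5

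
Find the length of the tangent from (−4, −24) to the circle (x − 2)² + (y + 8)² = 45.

√247

The centre is (2, −8) and r = 3√5. The square of the distance from P to the centre is 36 + 256 = 292.
Power of the point: PT² = |PO|² − r² = 247, so PT = √247.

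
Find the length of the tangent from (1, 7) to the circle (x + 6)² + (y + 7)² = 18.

√227

The centre is (−6, −7) and r = 3√2. The square of the distance from P to the centre is 49 + 196 = 245.
By the tangent–radius right angle, tangent length = √(|PO|² − r²) = √227.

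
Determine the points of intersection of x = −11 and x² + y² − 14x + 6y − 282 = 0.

The line gives x = −11. Substituting into the circle:
y² + 6y − 7 = 0
y = 1 or y = −7, giving (−11, 1) and (−11, −7).

(−11, −7) and (−11, 1)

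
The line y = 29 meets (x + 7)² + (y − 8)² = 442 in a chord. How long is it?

Express y = 29 and substitute into the circle:
x² + 14x + 48 = 0
x = −6 or x = −8, giving (−6, 29) and (−8, 29).
Chord length = distance between (−6, 29) and (−8, 29) = √4 = 2.

2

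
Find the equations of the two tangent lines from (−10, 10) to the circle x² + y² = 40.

Write the tangent as mx − y + (10 − m·(−10)) = 0 and set its distance from the centre to 2√10:
(10m − (−10))² = 40(m² + 1)
3m² + 10m + 3 = 0, so m = −3 or m = −1/3.
Through (−10, 10) these give 3x + y = −20 and x + 3y = 20.

3x + y = −20 and x + 3y = 20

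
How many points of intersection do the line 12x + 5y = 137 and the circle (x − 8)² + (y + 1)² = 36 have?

2

d² = (12·8 + 5·(−1) − (137))²/169 = 2116/169; r² = 36.
Since d² < r², the line cuts the circle twice.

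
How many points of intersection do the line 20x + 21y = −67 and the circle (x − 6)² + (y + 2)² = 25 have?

Substituting the line into the circle gives 841x² − 4292x + 5476 = 0.
Discriminant = (−4292)² − 4·841·(5476) = 0.
A repeated root: the line is tangent.

1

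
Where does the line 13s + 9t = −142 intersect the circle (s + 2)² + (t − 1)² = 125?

(−13, 3) and (−4, −10)

Express t = (−142 − 13s)/9 and substitute into the circle:
250s² + 4250s + 13000 = 0  ⟹  s² + 17s + 52 = 0
s = −4 or s = −13, giving (−4, −10) and (−13, 3).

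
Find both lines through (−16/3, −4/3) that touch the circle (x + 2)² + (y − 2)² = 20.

x + 2y = −8 and 2x + y = −12

A line y − (−4/3) = m(x − (−16/3)) is tangent when its distance from (−2, 2) is 2√5:
[m·(10/3) − (10/3)]² = 20(m² + 1)
2m² + 5m + 2 = 0, so m = −1/2 or m = −2.
Through (−16/3, −4/3) these give x + 2y = −8 and 2x + y = −12.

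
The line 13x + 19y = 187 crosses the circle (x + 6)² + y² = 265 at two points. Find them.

From the line, y = (187 − 13x)/19. Substituting:
530x² − 530x − 47700 = 0  ⟹  x² − x − 90 = 0
x = 10 or x = −9, giving (10, 3) and (−9, 16).

(−9, 16) and (10, 3)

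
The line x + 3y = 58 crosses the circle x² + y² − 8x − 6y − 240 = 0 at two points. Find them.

Express y = (58 − x)/3 and substitute into the circle:
10x² − 170x + 160 = 0  ⟹  x² − 17x + 16 = 0
x = 16 or x = 1, giving (16, 14) and (1, 19).

(1, 19) and (16, 14)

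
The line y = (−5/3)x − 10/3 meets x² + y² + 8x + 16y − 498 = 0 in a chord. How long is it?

8√34

The distance from (−4, −8) to the line is 34/√34, and r² = 578.
Chord = 2√(r² − d²) = 2·√(544) = 8√34.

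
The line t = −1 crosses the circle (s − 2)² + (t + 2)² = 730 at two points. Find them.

Substitute t = −1:
s² − 4s − 725 = 0
s = 29 or s = −25, giving (29, −1) and (−25, −1).

(−25, −1) and (29, −1)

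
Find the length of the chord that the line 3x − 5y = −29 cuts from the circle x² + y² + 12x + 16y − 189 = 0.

The distance from (−6, −8) to the line is 51/√34, and r² = 289.
Chord = 2√(r² − d²) = 2·√(425/2) = 5√34.

5√34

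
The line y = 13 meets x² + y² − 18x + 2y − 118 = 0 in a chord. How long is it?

4

The distance from (9, −1) to the line is 14, and r² = 200.
Half the chord is √(r² − d²) = √(4), so the full chord is 4.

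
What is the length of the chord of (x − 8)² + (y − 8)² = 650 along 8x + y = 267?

2√65

From the line, y = −8x + 267. Substituting:
65x² − 4160x + 66495 = 0  ⟹  x² − 64x + 1023 = 0
x = 33 or x = 31, giving (33, 3) and (31, 19).
Chord length = distance between (33, 3) and (31, 19) = √260 = 2√65.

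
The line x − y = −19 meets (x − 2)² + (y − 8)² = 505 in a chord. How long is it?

29√2

The distance from (2, 8) to the line is 13/√2, and r² = 505.
Half the chord is √(r² − d²) = √(841/2), so the full chord is 29√2.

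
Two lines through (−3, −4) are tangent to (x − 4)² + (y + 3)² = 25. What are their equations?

Write the tangent as mx − y + (−4 − m·(−3)) = 0 and set its distance from the centre to 5:
[m·(7) − (1)]² = 25(m² + 1)
12m² − 7m − 12 = 0, so m = −3/4 or m = 4/3.
Through (−3, −4) these give 3x + 4y = −25 and 4x − 3y = 0.

3x + 4y = −25 and 4x − 3y = 0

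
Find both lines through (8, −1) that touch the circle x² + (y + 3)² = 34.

A line y − (−1) = m(x − (8)) is tangent when its distance from (0, −3) is √34:
[m·(−8) − (−2)]² = 34(m² + 1)
15m² − 16m − 15 = 0, so m = 5/3 or m = −3/5.
Through (8, −1) these give 5x − 3y = 43 and 3x + 5y = 19.

5x − 3y = 43 and 3x + 5y = 19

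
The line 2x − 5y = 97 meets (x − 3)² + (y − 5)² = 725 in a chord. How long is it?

Substitute y = (−97 + 2x)/5:
29x² − 638x − 3016 = 0  ⟹  x² − 22x − 104 = 0
x = 26 or x = −4, giving (26, −9) and (−4, −21).
Chord length = distance between (26, −9) and (−4, −21) = √1044 = 6√29.

6√29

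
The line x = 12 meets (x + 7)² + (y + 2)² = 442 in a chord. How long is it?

18

The distance from (−7, −2) to the line is 19, and r² = 442.
Half the chord is √(r² − d²) = √(81), so the full chord is 18.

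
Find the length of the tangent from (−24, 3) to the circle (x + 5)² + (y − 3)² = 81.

Centre (−5, 3), r² = 81. |PO|² = (−19)² + (0)² = 361.
Power of the point: PT² = |PO|² − r² = 280, so PT = 2√70.

2√70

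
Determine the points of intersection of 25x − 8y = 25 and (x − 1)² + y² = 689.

(−7, −25) and (9, 25)

Substitute y = (−25 + 25x)/8:
689x² − 1378x − 43407 = 0  ⟹  x² − 2x − 63 = 0
x = 9 or x = −7, giving (9, 25) and (−7, −25).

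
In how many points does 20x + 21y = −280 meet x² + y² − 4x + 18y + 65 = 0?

0

Centre (2, −9), r² = 20. Distance² from centre to line = (131)²/841 = 17161/841.
Since d² > r², the line lies outside the circle.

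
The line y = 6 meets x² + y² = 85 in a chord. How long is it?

Centre (0, 0), r² = 85. Perpendicular distance d from centre to line = |−6| / √1 = 6.
Chord = 2√(r² − d²) = 2·√(49) = 14.

14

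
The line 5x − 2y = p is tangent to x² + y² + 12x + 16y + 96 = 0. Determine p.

p = −14 ± 2√29

The line touches the circle iff its distance from (−6, −8) is 2:
|5·(−6) − 2·(−8) − p| / √29 = 2
|p − (−14)| = 2√29.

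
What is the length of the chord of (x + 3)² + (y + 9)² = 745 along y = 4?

48

Express y = 4 and substitute into the circle:
x² + 6x − 567 = 0
x = 21 or x = −27, giving (21, 4) and (−27, 4).
Chord length = distance between (21, 4) and (−27, 4) = √2304 = 48.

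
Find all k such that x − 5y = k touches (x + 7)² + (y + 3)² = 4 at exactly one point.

k = 8 ± 2√26

For a tangent, require d(centre, line) = r = 2.
|1·(−7) − 5·(−3) − k| / √26 = 2
|k − (8)| = 2√26.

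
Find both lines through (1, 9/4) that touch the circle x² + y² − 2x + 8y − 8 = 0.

Let a tangent through (1, 9/4) have slope m. Its distance from (1, −4) must equal 5:
[m·(0) − (−25/4)]² = 25(m² + 1)
16m² − 9 = 0, so m = 3/4 or m = −3/4.
With m = 3/4: 3x − 4y = −6. With m = −3/4: 3x + 4y = 12.

3x − 4y = −6 and 3x + 4y = 12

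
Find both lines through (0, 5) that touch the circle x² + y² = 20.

A line y − (5) = m(x − (0)) is tangent when its distance from (0, 0) is 2√5:
[m·(0) − (−5)]² = 20(m² + 1)
4m² − 1 = 0, so m = 1/2 or m = −1/2.
With m = 1/2: x − 2y = −10. With m = −1/2: x + 2y = 10.

x − 2y = −10 and x + 2y = 10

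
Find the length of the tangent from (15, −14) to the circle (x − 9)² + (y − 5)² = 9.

With centre O = (9, 5), |OP|² = 397 and r² = 9.
Power of the point: PT² = |PO|² − r² = 388, so PT = 2√97.

2√97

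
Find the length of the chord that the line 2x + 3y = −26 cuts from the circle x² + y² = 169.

From the line, y = (−26 − 2x)/3. Substituting:
13x² + 104x − 845 = 0  ⟹  x² + 8x − 65 = 0
x = 5 or x = −13, giving (5, −12) and (−13, 0).
|(5, −12) − (−13, 0)| = √((18)² + (−12)²) = 6√13.

6√13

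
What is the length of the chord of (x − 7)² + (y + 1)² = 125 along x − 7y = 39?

15√2

The distance from (7, −1) to the line is 25/√50, and r² = 125.
Chord = 2√(r² − d²) = 2·√(225/2) = 15√2.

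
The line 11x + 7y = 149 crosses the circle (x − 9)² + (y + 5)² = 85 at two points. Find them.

From the line, y = (149 − 11x)/7. Substituting:
170x² − 4930x + 33660 = 0  ⟹  x² − 29x + 198 = 0
x = 18 or x = 11, giving (18, −7) and (11, 4).

(11, 4) and (18, −7)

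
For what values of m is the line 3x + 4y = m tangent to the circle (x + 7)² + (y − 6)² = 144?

For a tangent, require d(centre, line) = r = 12.
|3·(−7) + 4·6 − m| / √25 = 12
|m − (3)| = 12·5, so m = 63 or m = −57.

m = −57 or m = 63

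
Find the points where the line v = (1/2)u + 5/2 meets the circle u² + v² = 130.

(−11, −3) and (9, 7)

From the line, v = (5 + u)/2. Substituting:
5u² + 10u − 495 = 0  ⟹  u² + 2u − 99 = 0
u = 9 or u = −11, giving (9, 7) and (−11, −3).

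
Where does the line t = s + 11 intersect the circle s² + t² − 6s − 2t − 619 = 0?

(−20, −9) and (13, 24)

From the line, t = s + 11. Substituting:
2s² + 14s − 520 = 0  ⟹  s² + 7s − 260 = 0
s = 13 or s = −20, giving (13, 24) and (−20, −9).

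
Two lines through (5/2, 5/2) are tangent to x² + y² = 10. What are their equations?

A line y − (5/2) = m(x − (5/2)) is tangent when its distance from (0, 0) is √10:
(−5/2m − (−5/2))² = 10(m² + 1)
3m² + 10m + 3 = 0, so m = −1/3 or m = −3.
With m = −1/3: x + 3y = 10. With m = −3: 3x + y = 10.

x + 3y = 10 and 3x + y = 10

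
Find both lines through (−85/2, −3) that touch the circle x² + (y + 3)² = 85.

2x − 9y = −58 and 2x + 9y = −112

Let a tangent through (−85/2, −3) have slope m. Its distance from (0, −3) must equal √85:
(85/2m − (0))² = 85(m² + 1)
81m² − 4 = 0, so m = 2/9 or m = −2/9.
Through (−85/2, −3) these give 2x − 9y = −58 and 2x + 9y = −112.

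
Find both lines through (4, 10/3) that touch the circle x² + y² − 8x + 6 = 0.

Write the tangent as mx − y + (10/3 − m·(4)) = 0 and set its distance from the centre to √10:
(0m − (−10/3))² = 10(m² + 1)
9m² − 1 = 0, so m = 1/3 or m = −1/3.
With m = 1/3: x − 3y = −6. With m = −1/3: x + 3y = 14.

x − 3y = −6 and x + 3y = 14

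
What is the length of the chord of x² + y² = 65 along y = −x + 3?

Centre (0, 0), r² = 65. Perpendicular distance d from centre to line = |−3| / √2 = 3/√2.
Chord = 2√(r² − d²) = 2·√(121/2) = 11√2.

11√2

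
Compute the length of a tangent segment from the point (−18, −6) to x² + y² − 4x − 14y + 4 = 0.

2√130

The centre is (2, 7) and r = 7. The square of the distance from P to the centre is 400 + 169 = 569.
By the tangent–radius right angle, tangent length = √(|PO|² − r²) = √520 = 2√130.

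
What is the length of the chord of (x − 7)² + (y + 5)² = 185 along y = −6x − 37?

The distance from (7, −5) to the line is 74/√37, and r² = 185.
Half the chord is √(r² − d²) = √(37), so the full chord is 2√37.

2√37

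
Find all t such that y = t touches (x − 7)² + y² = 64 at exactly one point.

t = −8 or t = 8

The line touches the circle iff its distance from (7, 0) is 8:
|0·7 + 1·0 − t| / √1 = 8
|t| = 8, so t = 8 or t = −8.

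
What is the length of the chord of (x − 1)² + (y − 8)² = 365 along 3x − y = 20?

The distance from (1, 8) to the line is 25/√10, and r² = 365.
Chord = 2√(r² − d²) = 2·√(605/2) = 11√10.

11√10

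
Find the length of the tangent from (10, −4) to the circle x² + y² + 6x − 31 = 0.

√145

The centre is (−3, 0) and r = 2√10. The square of the distance from P to the centre is 169 + 16 = 185.
The tangent meets the radius at right angles, so tangent² = |PO|² − r² = 185 − 40 = 145.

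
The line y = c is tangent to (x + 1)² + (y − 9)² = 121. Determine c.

c = −2 or c = 20

For a tangent, require d(centre, line) = r = 11.
|0·(−1) + 1·9 − c| / √1 = 11
|c − (9)| = 11, so c = 20 or c = −2.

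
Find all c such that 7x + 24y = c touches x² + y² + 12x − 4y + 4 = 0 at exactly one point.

c = −144 or c = 156

The line touches the circle iff its distance from (−6, 2) is 6:
|7·(−6) + 24·2 − c| / √625 = 6
|c − (6)| = 6·25, so c = 156 or c = −144.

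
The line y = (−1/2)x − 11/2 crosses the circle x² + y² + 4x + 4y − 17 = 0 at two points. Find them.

(−7, −2) and (1, −6)

From the line, y = (−11 − x)/2. Substituting:
5x² + 30x − 35 = 0  ⟹  x² + 6x − 7 = 0
x = 1 or x = −7, giving (1, −6) and (−7, −2).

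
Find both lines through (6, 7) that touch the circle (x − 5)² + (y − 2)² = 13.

A line y − (7) = m(x − (6)) is tangent when its distance from (5, 2) is √13:
(−1m − (−5))² = 13(m² + 1)
6m² + 5m − 6 = 0, so m = −3/2 or m = 2/3.
Through (6, 7) these give 3x + 2y = 32 and 2x − 3y = −9.

3x + 2y = 32 and 2x − 3y = −9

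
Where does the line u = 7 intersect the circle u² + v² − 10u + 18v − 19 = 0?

(7, −20) and (7, 2)

The line gives u = 7. Substituting into the circle:
v² + 18v − 40 = 0
v = 2 or v = −20, giving (7, 2) and (7, −20).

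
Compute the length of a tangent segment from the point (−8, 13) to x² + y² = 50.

The centre is (0, 0) and r = 5√2. The square of the distance from P to the centre is 64 + 169 = 233.
By the tangent–radius right angle, tangent length = √(|PO|² − r²) = √183.

√183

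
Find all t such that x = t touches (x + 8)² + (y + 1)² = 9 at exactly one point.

The line touches the circle iff its distance from (−8, −1) is 3:
|1·(−8) + 0·(−1) − t| / √1 = 3
|t − (−8)| = 3, so t = −5 or t = −11.

t = −11 or t = −5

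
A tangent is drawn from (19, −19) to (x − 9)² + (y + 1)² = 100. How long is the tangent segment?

The centre is (9, −1) and r = 10. The square of the distance from P to the centre is 100 + 324 = 424.
The tangent meets the radius at right angles, so tangent² = |PO|² − r² = 424 − 100 = 324.

18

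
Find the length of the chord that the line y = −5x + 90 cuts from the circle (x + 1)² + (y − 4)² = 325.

√26

The distance from (−1, 4) to the line is 91/√26, and r² = 325.
Half the chord is √(r² − d²) = √(13/2), so the full chord is √26.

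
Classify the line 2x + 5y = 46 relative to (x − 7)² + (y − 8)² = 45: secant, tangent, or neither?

d² = (2·7 + 5·8 − (46))²/29 = 64/29; r² = 45.
Since d² < r², the line cuts the circle twice.

secant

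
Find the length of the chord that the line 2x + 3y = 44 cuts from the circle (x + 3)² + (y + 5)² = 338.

The distance from (−3, −5) to the line is 65/√13, and r² = 338.
Chord = 2√(r² − d²) = 2·√(13) = 2√13.

2√13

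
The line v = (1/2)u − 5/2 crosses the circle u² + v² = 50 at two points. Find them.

(−5, −5) and (7, 1)

Express v = (−5 + u)/2 and substitute into the circle:
5u² − 10u − 175 = 0  ⟹  u² − 2u − 35 = 0
u = 7 or u = −5, giving (7, 1) and (−5, −5).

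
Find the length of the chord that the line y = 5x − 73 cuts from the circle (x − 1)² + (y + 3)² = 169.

Express y = 5x − 73 and substitute into the circle:
26x² − 702x + 4732 = 0  ⟹  x² − 27x + 182 = 0
x = 14 or x = 13, giving (14, −3) and (13, −8).
Chord length = distance between (14, −3) and (13, −8) = √26 = √26.

√26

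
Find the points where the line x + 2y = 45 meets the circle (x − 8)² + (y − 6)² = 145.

Express y = (45 − x)/2 and substitute into the circle:
5x² − 130x + 765 = 0  ⟹  x² − 26x + 153 = 0
x = 17 or x = 9, giving (17, 14) and (9, 18).

(9, 18) and (17, 14)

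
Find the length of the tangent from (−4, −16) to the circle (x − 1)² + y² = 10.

√271

Centre (1, 0), r² = 10. |PO|² = (−5)² + (−16)² = 281.
The tangent meets the radius at right angles, so tangent² = |PO|² − r² = 281 − 10 = 271.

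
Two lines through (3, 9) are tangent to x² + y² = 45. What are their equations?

2x + y = 15 and x − 2y = −15

Let a tangent through (3, 9) have slope m. Its distance from (0, 0) must equal 3√5:
[m·(−3) − (−9)]² = 45(m² + 1)
2m² + 3m − 2 = 0, so m = −2 or m = 1/2.
Through (3, 9) these give 2x + y = 15 and x − 2y = −15.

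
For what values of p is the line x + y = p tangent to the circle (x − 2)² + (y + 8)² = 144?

The line touches the circle iff its distance from (2, −8) is 12:
|1·2 + 1·(−8) − p| / √2 = 12
|p − (−6)| = 12√2.

p = −6 ± 12√2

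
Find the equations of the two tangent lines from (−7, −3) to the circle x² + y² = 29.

2x + 5y = −29 and 5x − 2y = −29

A line y − (−3) = m(x − (−7)) is tangent when its distance from (0, 0) is √29:
[m·(7) − (3)]² = 29(m² + 1)
10m² − 21m − 10 = 0, so m = −2/5 or m = 5/2.
With m = −2/5: 2x + 5y = −29. With m = 5/2: 5x − 2y = −29.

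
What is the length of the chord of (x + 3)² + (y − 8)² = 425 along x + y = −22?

The distance from (−3, 8) to the line is 27/√2, and r² = 425.
Half the chord is √(r² − d²) = √(121/2), so the full chord is 11√2.

11√2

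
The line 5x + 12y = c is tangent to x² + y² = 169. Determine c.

For a tangent, require d(centre, line) = r = 13.
|5·0 + 12·0 − c| / √169 = 13
|c| = 13·13, so c = 169 or c = −169.

c = −169 or c = 169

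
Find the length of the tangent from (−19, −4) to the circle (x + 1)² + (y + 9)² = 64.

With centre O = (−1, −9), |OP|² = 349 and r² = 64.
By the tangent–radius right angle, tangent length = √(|PO|² − r²) = √285.

√285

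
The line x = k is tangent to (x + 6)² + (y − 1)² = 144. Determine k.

k = −18 or k = 6

For a tangent, require d(centre, line) = r = 12.
|1·(−6) + 0·1 − k| / √1 = 12
|k − (−6)| = 12, so k = 6 or k = −18.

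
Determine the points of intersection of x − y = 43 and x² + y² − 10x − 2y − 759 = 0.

(21, −22) and (28, −15)

From the line, y = x − 43. Substituting:
2x² − 98x + 1176 = 0  ⟹  x² − 49x + 588 = 0
x = 28 or x = 21, giving (28, −15) and (21, −22).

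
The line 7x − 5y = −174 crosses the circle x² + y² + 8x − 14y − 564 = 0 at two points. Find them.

From the line, y = (174 + 7x)/5. Substituting:
74x² + 2146x + 3996 = 0  ⟹  x² + 29x + 54 = 0
x = −2 or x = −27, giving (−2, 32) and (−27, −3).

(−27, −3) and (−2, 32)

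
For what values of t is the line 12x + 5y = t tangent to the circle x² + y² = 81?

Tangency holds when the distance from the centre (0, 0) to the line equals the radius 9:
|12·0 + 5·0 − t| / √169 = 9
|t| = 9·13, so t = 117 or t = −117.

t = −117 or t = 117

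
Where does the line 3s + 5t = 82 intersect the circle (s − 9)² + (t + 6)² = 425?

Substitute t = (82 − 3s)/5:
34s² − 1122s + 3944 = 0  ⟹  s² − 33s + 116 = 0
s = 29 or s = 4, giving (29, −1) and (4, 14).

(4, 14) and (29, −1)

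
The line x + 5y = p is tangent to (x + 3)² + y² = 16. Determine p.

For a tangent, require d(centre, line) = r = 4.
|1·(−3) + 5·0 − p| / √26 = 4
|p − (−3)| = 4√26.

p = −3 ± 4√26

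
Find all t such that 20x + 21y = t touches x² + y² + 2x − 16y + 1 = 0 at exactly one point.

t = −84 or t = 380

Tangency holds when the distance from the centre (−1, 8) to the line equals the radius 8:
|20·(−1) + 21·8 − t| / √841 = 8
|t − (148)| = 8·29, so t = 380 or t = −84.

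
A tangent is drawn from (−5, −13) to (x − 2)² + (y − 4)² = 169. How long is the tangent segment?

13

With centre O = (2, 4), |OP|² = 338 and r² = 169.
The tangent meets the radius at right angles, so tangent² = |PO|² − r² = 338 − 169 = 169.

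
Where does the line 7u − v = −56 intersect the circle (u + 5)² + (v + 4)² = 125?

Substitute v = 7u + 56:
50u² + 850u + 3500 = 0  ⟹  u² + 17u + 70 = 0
u = −7 or u = −10, giving (−7, 7) and (−10, −14).

(−10, −14) and (−7, 7)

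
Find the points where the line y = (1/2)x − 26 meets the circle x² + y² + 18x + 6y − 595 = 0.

(−6, −29) and (10, −21)

From the line, y = (−52 + x)/2. Substituting:
5x² − 20x − 300 = 0  ⟹  x² − 4x − 60 = 0
x = 10 or x = −6, giving (10, −21) and (−6, −29).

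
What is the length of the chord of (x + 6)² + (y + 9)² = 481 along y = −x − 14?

The distance from (−6, −9) to the line is 1/√2, and r² = 481.
Half the chord is √(r² − d²) = √(961/2), so the full chord is 31√2.

31√2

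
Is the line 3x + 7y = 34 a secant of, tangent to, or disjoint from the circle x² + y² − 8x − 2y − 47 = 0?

Centre (4, 1), r² = 64. Distance² from centre to line = (−15)²/58 = 225/58.
Since d² < r², the line cuts the circle twice.

secant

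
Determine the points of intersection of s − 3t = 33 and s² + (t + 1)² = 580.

Substitute t = (−33 + s)/3:
10s² − 60s − 4320 = 0  ⟹  s² − 6s − 432 = 0
s = 24 or s = −18, giving (24, −3) and (−18, −17).

(−18, −17) and (24, −3)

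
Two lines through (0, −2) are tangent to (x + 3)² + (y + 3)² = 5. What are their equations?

Let a tangent through (0, −2) have slope m. Its distance from (−3, −3) must equal √5:
[m·(−3) − (−1)]² = 5(m² + 1)
2m² − 3m − 2 = 0, so m = 2 or m = −1/2.
Through (0, −2) these give 2x − y = 2 and x + 2y = −4.

2x − y = 2 and x + 2y = −4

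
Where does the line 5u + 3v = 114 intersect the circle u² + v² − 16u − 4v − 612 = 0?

Express v = (114 − 5u)/3 and substitute into the circle:
34u² − 1224u + 6120 = 0  ⟹  u² − 36u + 180 = 0
u = 30 or u = 6, giving (30, −12) and (6, 28).

(6, 28) and (30, −12)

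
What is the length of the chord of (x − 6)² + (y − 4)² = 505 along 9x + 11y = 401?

Substitute y = (401 − 9x)/11:
202x² − 7878x + 70700 = 0  ⟹  x² − 39x + 350 = 0
x = 25 or x = 14, giving (25, 16) and (14, 25).
Chord length = distance between (25, 16) and (14, 25) = √202 = √202.

√202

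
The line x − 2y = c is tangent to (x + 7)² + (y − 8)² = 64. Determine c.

c = −23 ± 8√5

The line touches the circle iff its distance from (−7, 8) is 8:
|1·(−7) − 2·8 − c| / √5 = 8
|c − (−23)| = 8√5.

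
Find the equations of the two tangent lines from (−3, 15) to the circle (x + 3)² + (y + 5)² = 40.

3x − y = −24 and 3x + y = 6

Write the tangent as mx − y + (15 − m·(−3)) = 0 and set its distance from the centre to 2√10:
[m·(0) − (−20)]² = 40(m² + 1)
m² − 9 = 0, so m = 3 or m = −3.
With m = 3: 3x − y = −24. With m = −3: 3x + y = 6.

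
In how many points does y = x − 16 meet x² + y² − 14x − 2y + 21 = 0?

0

d² = (1·7 − 1·1 − (16))²/2 = 50; r² = 29.
Since d² > r², the line lies outside the circle.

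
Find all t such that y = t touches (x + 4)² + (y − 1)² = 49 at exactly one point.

t = −6 or t = 8

The line touches the circle iff its distance from (−4, 1) is 7:
|0·(−4) + 1·1 − t| / √1 = 7
|t − (1)| = 7, so t = 8 or t = −6.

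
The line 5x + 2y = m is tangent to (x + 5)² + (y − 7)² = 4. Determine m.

For a tangent, require d(centre, line) = r = 2.
|5·(−5) + 2·7 − m| / √29 = 2
|m − (−11)| = 2√29.

m = −11 ± 2√29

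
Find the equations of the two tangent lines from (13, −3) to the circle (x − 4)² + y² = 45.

x − 2y = 19 and 2x + y = 23

Write the tangent as mx − y + (−3 − m·(13)) = 0 and set its distance from the centre to 3√5:
(−9m − (3))² = 45(m² + 1)
2m² + 3m − 2 = 0, so m = 1/2 or m = −2.
With m = 1/2: x − 2y = 19. With m = −2: 2x + y = 23.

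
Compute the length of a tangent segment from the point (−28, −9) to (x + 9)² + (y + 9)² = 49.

The centre is (−9, −9) and r = 7. The square of the distance from P to the centre is 361 + 0 = 361.
The tangent meets the radius at right angles, so tangent² = |PO|² − r² = 361 − 49 = 312.

2√78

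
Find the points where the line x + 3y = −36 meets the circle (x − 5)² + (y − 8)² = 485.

From the line, y = (−36 − x)/3. Substituting:
10x² + 30x − 540 = 0  ⟹  x² + 3x − 54 = 0
x = 6 or x = −9, giving (6, −14) and (−9, −9).

(−9, −9) and (6, −14)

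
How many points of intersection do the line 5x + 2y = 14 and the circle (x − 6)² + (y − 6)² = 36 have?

2

d² = (5·6 + 2·6 − (14))²/29 = 784/29; r² = 36.
Since d² < r², the line cuts the circle twice.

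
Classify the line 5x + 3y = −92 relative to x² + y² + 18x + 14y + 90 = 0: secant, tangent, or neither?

d² = (5·(−9) + 3·(−7) − (−92))²/34 = 338/17; r² = 40.
Since d² < r², the line cuts the circle twice.

secant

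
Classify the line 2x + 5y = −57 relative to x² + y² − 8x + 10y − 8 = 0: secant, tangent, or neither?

neither

Substituting the line into the circle gives 29x² − 72x + 199 = 0.
Discriminant = (−72)² − 4·29·(199) = −17900 < 0.
No real roots: the line does not meet the circle.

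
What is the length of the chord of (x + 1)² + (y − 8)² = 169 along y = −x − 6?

13√2

From the line, y = −x − 6. Substituting:
2x² + 30x + 28 = 0  ⟹  x² + 15x + 14 = 0
x = −1 or x = −14, giving (−1, −5) and (−14, 8).
Chord length = distance between (−1, −5) and (−14, 8) = √338 = 13√2.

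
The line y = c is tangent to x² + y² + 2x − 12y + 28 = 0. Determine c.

c = 3 or c = 9

Tangency holds when the distance from the centre (−1, 6) to the line equals the radius 3:
|0·(−1) + 1·6 − c| / √1 = 3
|c − (6)| = 3, so c = 9 or c = 3.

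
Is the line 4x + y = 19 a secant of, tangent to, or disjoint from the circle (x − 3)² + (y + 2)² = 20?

d² = (4·3 + 1·(−2) − (19))²/17 = 81/17; r² = 20.
Since d² < r², the line cuts the circle twice.

secant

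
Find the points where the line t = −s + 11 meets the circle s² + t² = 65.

(4, 7) and (7, 4)

Substitute t = −s + 11:
2s² − 22s + 56 = 0  ⟹  s² − 11s + 28 = 0
s = 7 or s = 4, giving (7, 4) and (4, 7).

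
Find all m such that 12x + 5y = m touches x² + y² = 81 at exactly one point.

m = −117 or m = 117

For a tangent, require d(centre, line) = r = 9.
|12·0 + 5·0 − m| / √169 = 9
|m| = 9·13, so m = 117 or m = −117.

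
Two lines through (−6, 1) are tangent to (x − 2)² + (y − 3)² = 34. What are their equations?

A line y − (1) = m(x − (−6)) is tangent when its distance from (2, 3) is √34:
(8m − (2))² = 34(m² + 1)
15m² − 16m − 15 = 0, so m = −3/5 or m = 5/3.
Through (−6, 1) these give 3x + 5y = −13 and 5x − 3y = −33.

3x + 5y = −13 and 5x − 3y = −33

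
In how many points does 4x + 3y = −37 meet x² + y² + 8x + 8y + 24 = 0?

Centre (−4, −4), r² = 8. Distance² from centre to line = (9)²/25 = 81/25.
Since d² < r², the line cuts the circle twice.

2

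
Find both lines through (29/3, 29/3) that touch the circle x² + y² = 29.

A line y − (29/3) = m(x − (29/3)) is tangent when its distance from (0, 0) is √29:
(−29/3m − (−29/3))² = 29(m² + 1)
10m² − 29m + 10 = 0, so m = 5/2 or m = 2/5.
Through (29/3, 29/3) these give 5x − 2y = 29 and 2x − 5y = −29.

5x − 2y = 29 and 2x − 5y = −29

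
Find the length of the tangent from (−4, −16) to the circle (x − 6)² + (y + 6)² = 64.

2√34

The centre is (6, −6) and r = 8. The square of the distance from P to the centre is 100 + 100 = 200.
By the tangent–radius right angle, tangent length = √(|PO|² − r²) = √136 = 2√34.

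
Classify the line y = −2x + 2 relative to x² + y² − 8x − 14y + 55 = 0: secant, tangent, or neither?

Substituting the line into the circle gives 5x² + 12x + 31 = 0.
Δ = 144 − 620 = −476.
No real roots: the line does not meet the circle.

neither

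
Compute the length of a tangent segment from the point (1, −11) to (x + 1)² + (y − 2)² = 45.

8√2

With centre O = (−1, 2), |OP|² = 173 and r² = 45.
Power of the point: PT² = |PO|² − r² = 128, so PT = 8√2.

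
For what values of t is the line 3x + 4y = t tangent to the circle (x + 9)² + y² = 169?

t = −92 or t = 38

For a tangent, require d(centre, line) = r = 13.
|3·(−9) + 4·0 − t| / √25 = 13
|t − (−27)| = 13·5, so t = 38 or t = −92.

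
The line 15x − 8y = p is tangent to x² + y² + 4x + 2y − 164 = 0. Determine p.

For a tangent, require d(centre, line) = r = 13.
|15·(−2) − 8·(−1) − p| / √289 = 13
|p − (−22)| = 13·17, so p = 199 or p = −243.

p = −243 or p = 199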